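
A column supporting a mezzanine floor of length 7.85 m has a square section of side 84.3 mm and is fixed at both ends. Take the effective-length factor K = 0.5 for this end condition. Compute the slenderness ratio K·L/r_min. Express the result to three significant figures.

λ ≈ 161

I = a⁴/12 = 84.3⁴/12 = 4.209×10^6 mm⁴
A = 7.106×10^3 mm²;  r_min = √(I/A) = √(4.209×10^6/7.106×10^3) = 24.34 mm
L_e = K·L = 0.5 × 7.85 m = 3.925 m = 3925.0 mm
λ = L_e / r_min = 3925.0 / 24.34 = 161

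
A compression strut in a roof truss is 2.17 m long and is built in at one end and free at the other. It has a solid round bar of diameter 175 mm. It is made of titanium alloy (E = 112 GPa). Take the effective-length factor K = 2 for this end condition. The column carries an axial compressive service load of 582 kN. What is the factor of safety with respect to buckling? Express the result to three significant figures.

n ≈ 4.64

I = πd⁴/64 = π×175⁴/64 = 4.604×10^7 mm⁴
I = 4.604×10^7 mm⁴ = 4.604×10^-5 m⁴
Effective length L_e = K·L = 2 × 2.17 = 4.340 m
P_cr = π²EI / L_e² = π² × 112×10⁹ × 4.604×10^-5 / 4.340² = 2.702×10^6 N
Factor of safety n = P_cr / P = 2701.8 / 582 = 4.64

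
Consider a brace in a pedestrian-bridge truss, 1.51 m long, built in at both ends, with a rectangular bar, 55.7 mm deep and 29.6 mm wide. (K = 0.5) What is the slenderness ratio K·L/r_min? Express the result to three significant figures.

For a rectangle r_min = b/√12 = 29.6/√12 = 8.545 mm
L_e = K·L = 0.5 × 1.51 m = 0.7550 m = 755.00 mm
λ = L_e / r_min = 755.00 / 8.545 = 88.4

λ ≈ 88.4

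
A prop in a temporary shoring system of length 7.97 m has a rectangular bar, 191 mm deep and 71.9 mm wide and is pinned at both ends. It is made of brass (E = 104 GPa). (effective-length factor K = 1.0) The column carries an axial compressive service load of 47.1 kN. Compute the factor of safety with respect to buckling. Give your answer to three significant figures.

Buckling occurs about the weak axis: I_min = h·b³/12 with b = 71.9 mm (the shorter side).
I_min = 191×71.9³/12 = 5.916×10^6 mm⁴
I = 5.916×10^6 mm⁴ = 5.916×10^-6 m⁴
Effective length L_e = K·L = 1 × 7.97 = 7.970 m
P_cr = π²EI / L_e² = π² × 104×10⁹ × 5.916×10^-6 / 7.970² = 9.560×10^4 N
Factor of safety n = P_cr / P = 95.599 / 47.1 = 2.03

n ≈ 2.03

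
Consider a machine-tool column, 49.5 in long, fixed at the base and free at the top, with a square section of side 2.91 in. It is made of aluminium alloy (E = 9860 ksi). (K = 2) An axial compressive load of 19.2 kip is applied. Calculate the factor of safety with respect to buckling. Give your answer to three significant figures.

n ≈ 3.09

I = a⁴/12 = 2.91⁴/12 = 5.976 in⁴
Effective length L_e = K·L = 2 × 49.5 = 99.00 in
P_cr = π²EI / L_e² = π² × 9860×10³ × 5.976 / 99.00² = 5.933×10^4 lb
Factor of safety n = P_cr / P = 59.333 / 19.2 = 3.09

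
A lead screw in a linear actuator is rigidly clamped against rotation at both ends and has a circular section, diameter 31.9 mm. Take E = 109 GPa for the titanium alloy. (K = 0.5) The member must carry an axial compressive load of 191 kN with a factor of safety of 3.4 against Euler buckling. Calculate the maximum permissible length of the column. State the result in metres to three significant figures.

I = πd⁴/64 = π×31.9⁴/64 = 5.083×10^4 mm⁴
I = 5.083×10^-8 m⁴
Required critical load P_cr = n·P = 3.4 × 191 = 649.4 kN = 6.494×10^5 N
From P_cr = π²EI/(K·L)²:  L = (1/K)·√(π²EI/P_cr) = (1/0.5)·√(π²×1.09×10^11×5.083×10^-8/6.494×10^5)
L = 0.580 m

L_max ≈ 0.580 m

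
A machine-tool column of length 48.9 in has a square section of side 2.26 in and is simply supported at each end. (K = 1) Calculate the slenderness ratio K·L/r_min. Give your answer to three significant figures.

For a square r = a/√12 = 2.26/√12 = 0.6524 in
L_e = K·L = 1 × 48.9 = 48.90 in
λ = L_e / r_min = 48.900 / 0.6524 = 75.0

λ ≈ 75.0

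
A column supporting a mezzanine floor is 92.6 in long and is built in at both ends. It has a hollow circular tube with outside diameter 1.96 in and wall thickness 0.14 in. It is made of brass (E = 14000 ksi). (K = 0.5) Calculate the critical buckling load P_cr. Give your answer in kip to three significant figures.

Inner diameter d_i = 1.96 − 2×0.14 = 1.680 in
I = π(d_o⁴ − d_i⁴)/64 = π(1.96⁴ − 1.680⁴)/64 = 0.3334 in⁴
Effective length L_e = K·L = 0.5 × 92.6 = 46.30 in
P_cr = π²EI / L_e² = π² × 14000×10³ × 0.3334 / 46.30² = 2.149×10^4 lb

P_cr ≈ 21.5 kip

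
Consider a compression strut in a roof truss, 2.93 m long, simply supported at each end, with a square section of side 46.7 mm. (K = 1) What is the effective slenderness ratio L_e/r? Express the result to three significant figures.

λ ≈ 217

For a square r = a/√12 = 46.7/√12 = 13.48 mm
L_e = K·L = 1 × 2.93 m = 2.930 m = 2930.0 mm
λ = L_e / r_min = 2930.0 / 13.48 = 217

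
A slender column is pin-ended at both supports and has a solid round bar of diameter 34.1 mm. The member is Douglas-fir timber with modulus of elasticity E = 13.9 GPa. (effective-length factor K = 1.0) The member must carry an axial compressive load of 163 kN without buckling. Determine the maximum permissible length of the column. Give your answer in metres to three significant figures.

L_max ≈ 0.236 m

I = πd⁴/64 = π×34.1⁴/64 = 6.637×10^4 mm⁴
I = 6.637×10^-8 m⁴
At the buckling limit P_cr = P = 1.630×10^5 N
From P_cr = π²EI/(K·L)²:  L = (1/K)·√(π²EI/P_cr) = (1/1)·√(π²×1.39×10^10×6.637×10^-8/1.630×10^5)
L = 0.236 m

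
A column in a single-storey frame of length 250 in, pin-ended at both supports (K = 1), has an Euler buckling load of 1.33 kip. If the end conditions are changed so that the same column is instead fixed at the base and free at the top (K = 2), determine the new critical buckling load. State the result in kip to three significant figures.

P_cr ≈ 0.332 kip

P_cr ∝ 1/K², so P_cr,new = P_cr,old × (K_old/K_new)² = 1.33 × (1/2)²
= 1.33 × 0.2500 = 0.332 kip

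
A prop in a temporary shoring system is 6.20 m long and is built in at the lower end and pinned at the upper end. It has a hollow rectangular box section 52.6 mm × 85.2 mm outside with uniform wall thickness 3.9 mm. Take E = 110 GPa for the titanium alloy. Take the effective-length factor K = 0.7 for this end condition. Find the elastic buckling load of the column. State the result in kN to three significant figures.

Inner dimensions: h_i = 85.2 − 2×3.9 = 77.40 mm, b_i = 52.6 − 2×3.9 = 44.80 mm
Weak-axis I_min = (h_o·b_o³ − h_i·b_i³)/12 with b_o = 52.6, b_i = 44.80 mm (shorter outer/inner sides).
I_min = (85.2×52.6³ − 77.40×44.80³)/12 = 4.533×10^5 mm⁴
I = 4.533×10^5 mm⁴ = 4.533×10^-7 m⁴
Effective length L_e = K·L = 0.7 × 6.20 = 4.340 m
P_cr = π²EI / L_e² = π² × 110×10⁹ × 4.533×10^-7 / 4.340² = 2.613×10^4 N

P_cr ≈ 26.1 kN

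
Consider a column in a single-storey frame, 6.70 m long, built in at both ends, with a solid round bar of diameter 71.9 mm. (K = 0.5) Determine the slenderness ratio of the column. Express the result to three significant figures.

λ ≈ 186

For a solid circle r = d/4 = 71.9/4 = 17.98 mm
L_e = K·L = 0.5 × 6.70 m = 3.350 m = 3350.0 mm
λ = L_e / r_min = 3350.0 / 17.98 = 186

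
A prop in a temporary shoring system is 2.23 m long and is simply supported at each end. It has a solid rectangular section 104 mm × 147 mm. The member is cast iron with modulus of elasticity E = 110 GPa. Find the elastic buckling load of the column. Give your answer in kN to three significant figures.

P_cr ≈ 3010 kN

Buckling occurs about the weak axis: I_min = h·b³/12 with b = 104 mm (the shorter side).
I_min = 147×104³/12 = 1.378×10^7 mm⁴
I = 1.378×10^7 mm⁴ = 1.378×10^-5 m⁴
Effective length L_e = K·L = 1 × 2.23 = 2.230 m
P_cr = π²EI / L_e² = π² × 110×10⁹ × 1.378×10^-5 / 2.230² = 3.008×10^6 N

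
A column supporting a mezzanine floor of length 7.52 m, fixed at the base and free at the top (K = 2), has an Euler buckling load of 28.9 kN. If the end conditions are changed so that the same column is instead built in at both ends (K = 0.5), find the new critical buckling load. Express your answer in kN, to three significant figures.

P_cr ≈ 462 kN

P_cr ∝ 1/K², so P_cr,new = P_cr,old × (K_old/K_new)² = 28.9 × (2/0.5)²
= 28.9 × 16.00 = 462 kN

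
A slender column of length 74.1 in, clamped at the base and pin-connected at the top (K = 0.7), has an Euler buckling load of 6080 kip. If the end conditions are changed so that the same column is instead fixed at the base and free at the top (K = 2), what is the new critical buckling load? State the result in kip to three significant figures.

P_cr ≈ 745 kip

P_cr ∝ 1/K², so P_cr,new = P_cr,old × (K_old/K_new)² = 6080 × (0.7/2)²
= 6080 × 0.1225 = 745 kip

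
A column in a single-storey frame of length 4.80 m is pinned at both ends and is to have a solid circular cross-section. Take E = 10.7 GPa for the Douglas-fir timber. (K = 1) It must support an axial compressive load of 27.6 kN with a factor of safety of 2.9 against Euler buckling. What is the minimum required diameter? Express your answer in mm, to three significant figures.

d ≈ 137 mm

Required P_cr = n·P = 2.9 × 27.6 = 80.04 kN
L_e = K·L = 1 × 4.80 = 4.800 m
Required I = P_cr·L_e²/(π²E) = 8.004×10^4 × 4.800² / (π² × 1.07×10^10) = 1.746×10^-5 m⁴
I_req = 1.746×10^7 mm⁴
Solid circle: I = πd⁴/64  ⇒  d = (64I/π)^(1/4) = (64×1.746×10^7/π)^(1/4) = 137 mm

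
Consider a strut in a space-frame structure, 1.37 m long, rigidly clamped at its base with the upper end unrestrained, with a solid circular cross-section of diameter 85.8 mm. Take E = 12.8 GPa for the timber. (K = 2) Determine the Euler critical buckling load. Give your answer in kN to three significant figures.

I = πd⁴/64 = π×85.8⁴/64 = 2.660×10^6 mm⁴
I = 2.660×10^6 mm⁴ = 2.660×10^-6 m⁴
Effective length L_e = K·L = 2 × 1.37 = 2.740 m
P_cr = π²EI / L_e² = π² × 12.8×10⁹ × 2.660×10^-6 / 2.740² = 4.476×10^4 N

P_cr ≈ 44.8 kN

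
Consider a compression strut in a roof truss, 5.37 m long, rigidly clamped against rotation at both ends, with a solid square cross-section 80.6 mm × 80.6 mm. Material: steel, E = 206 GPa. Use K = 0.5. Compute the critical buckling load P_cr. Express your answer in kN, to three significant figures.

P_cr ≈ 992 kN

I = a⁴/12 = 80.6⁴/12 = 3.517×10^6 mm⁴
I = 3.517×10^6 mm⁴ = 3.517×10^-6 m⁴
Effective length L_e = K·L = 0.5 × 5.37 = 2.685 m
P_cr = π²EI / L_e² = π² × 206×10⁹ × 3.517×10^-6 / 2.685² = 9.918×10^5 N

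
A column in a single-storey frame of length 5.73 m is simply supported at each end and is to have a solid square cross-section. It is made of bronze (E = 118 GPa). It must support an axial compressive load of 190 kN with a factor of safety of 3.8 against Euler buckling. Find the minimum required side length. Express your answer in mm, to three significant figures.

a ≈ 125 mm

Required P_cr = n·P = 3.8 × 190 = 722.0 kN
L_e = K·L = 1 × 5.73 = 5.730 m
Required I = P_cr·L_e²/(π²E) = 7.220×10^5 × 5.730² / (π² × 1.18×10^11) = 2.035×10^-5 m⁴
I_req = 2.035×10^7 mm⁴
Solid square: I = a⁴/12  ⇒  a = (12I)^(1/4) = (12×2.035×10^7)^(1/4) = 125 mm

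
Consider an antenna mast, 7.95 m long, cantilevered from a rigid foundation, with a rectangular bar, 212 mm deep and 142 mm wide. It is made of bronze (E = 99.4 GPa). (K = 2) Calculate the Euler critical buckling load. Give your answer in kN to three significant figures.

Buckling occurs about the weak axis: I_min = h·b³/12 with b = 142 mm (the shorter side).
I_min = 212×142³/12 = 5.058×10^7 mm⁴
I = 5.058×10^7 mm⁴ = 5.058×10^-5 m⁴
Effective length L_e = K·L = 2 × 7.95 = 15.90 m
P_cr = π²EI / L_e² = π² × 99.4×10⁹ × 5.058×10^-5 / 15.90² = 1.963×10^5 N

P_cr ≈ 196 kN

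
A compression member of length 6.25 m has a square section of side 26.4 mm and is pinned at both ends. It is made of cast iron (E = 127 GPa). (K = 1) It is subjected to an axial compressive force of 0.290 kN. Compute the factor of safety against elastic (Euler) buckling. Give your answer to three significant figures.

I = a⁴/12 = 26.4⁴/12 = 4.048×10^4 mm⁴
I = 4.048×10^4 mm⁴ = 4.048×10^-8 m⁴
Effective length L_e = K·L = 1 × 6.25 = 6.250 m
P_cr = π²EI / L_e² = π² × 127×10⁹ × 4.048×10^-8 / 6.250² = 1.299×10^3 N
Factor of safety n = P_cr / P = 1.2989 / 0.290 = 4.48

n ≈ 4.48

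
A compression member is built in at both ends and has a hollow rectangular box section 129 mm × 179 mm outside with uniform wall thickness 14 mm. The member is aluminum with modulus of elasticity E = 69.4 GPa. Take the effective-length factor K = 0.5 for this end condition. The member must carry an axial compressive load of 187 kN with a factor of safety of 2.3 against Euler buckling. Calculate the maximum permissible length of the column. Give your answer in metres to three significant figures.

L_max ≈ 11.0 m

Inner dimensions: h_i = 179 − 2×14 = 151.0 mm, b_i = 129 − 2×14 = 101.0 mm
Weak-axis I_min = (h_o·b_o³ − h_i·b_i³)/12 with b_o = 129, b_i = 101.0 mm (shorter outer/inner sides).
I_min = (179×129³ − 151.0×101.0³)/12 = 1.906×10^7 mm⁴
I = 1.906×10^-5 m⁴
Required critical load P_cr = n·P = 2.3 × 187 = 430.1 kN = 4.301×10^5 N
From P_cr = π²EI/(K·L)²:  L = (1/K)·√(π²EI/P_cr) = (1/0.5)·√(π²×6.94×10^10×1.906×10^-5/4.301×10^5)
L = 11.0 m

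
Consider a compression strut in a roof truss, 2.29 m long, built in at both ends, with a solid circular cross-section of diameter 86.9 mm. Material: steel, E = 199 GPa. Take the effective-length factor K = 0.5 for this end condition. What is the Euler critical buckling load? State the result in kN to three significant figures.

I = πd⁴/64 = π×86.9⁴/64 = 2.799×10^6 mm⁴
I = 2.799×10^6 mm⁴ = 2.799×10^-6 m⁴
Effective length L_e = K·L = 0.5 × 2.29 = 1.145 m
P_cr = π²EI / L_e² = π² × 199×10⁹ × 2.799×10^-6 / 1.145² = 4.194×10^6 N

P_cr ≈ 4190 kN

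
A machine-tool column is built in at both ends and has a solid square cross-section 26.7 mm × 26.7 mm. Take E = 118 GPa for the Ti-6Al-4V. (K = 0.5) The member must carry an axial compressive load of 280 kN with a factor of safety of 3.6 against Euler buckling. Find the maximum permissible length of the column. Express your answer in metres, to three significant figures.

I = a⁴/12 = 26.7⁴/12 = 4.235×10^4 mm⁴
I = 4.235×10^-8 m⁴
Required critical load P_cr = n·P = 3.6 × 280 = 1008 kN = 1.008×10^6 N
From P_cr = π²EI/(K·L)²:  L = (1/K)·√(π²EI/P_cr) = (1/0.5)·√(π²×1.18×10^11×4.235×10^-8/1.008×10^6)
L = 0.442 m

L_max ≈ 0.442 m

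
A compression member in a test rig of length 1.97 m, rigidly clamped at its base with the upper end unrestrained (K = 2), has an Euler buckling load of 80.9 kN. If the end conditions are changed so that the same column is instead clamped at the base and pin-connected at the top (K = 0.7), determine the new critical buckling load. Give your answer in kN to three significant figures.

P_cr ≈ 660 kN

P_cr ∝ 1/K², so P_cr,new = P_cr,old × (K_old/K_new)² = 80.9 × (2/0.7)²
= 80.9 × 8.163 = 660 kN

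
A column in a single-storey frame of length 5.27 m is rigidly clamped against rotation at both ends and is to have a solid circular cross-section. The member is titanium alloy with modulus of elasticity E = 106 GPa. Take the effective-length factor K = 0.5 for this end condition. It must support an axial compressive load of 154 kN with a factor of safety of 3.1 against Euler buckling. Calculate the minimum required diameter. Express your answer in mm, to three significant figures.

Required P_cr = n·P = 3.1 × 154 = 477.4 kN
L_e = K·L = 0.5 × 5.27 = 2.635 m
Required I = P_cr·L_e²/(π²E) = 4.774×10^5 × 2.635² / (π² × 1.06×10^11) = 3.168×10^-6 m⁴
I_req = 3.168×10^6 mm⁴
Solid circle: I = πd⁴/64  ⇒  d = (64I/π)^(1/4) = (64×3.168×10^6/π)^(1/4) = 89.6 mm

d ≈ 89.6 mm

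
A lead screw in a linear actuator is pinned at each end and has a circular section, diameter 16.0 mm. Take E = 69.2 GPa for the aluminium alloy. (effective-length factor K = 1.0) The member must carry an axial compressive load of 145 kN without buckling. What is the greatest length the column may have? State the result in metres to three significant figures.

I = πd⁴/64 = π×16.0⁴/64 = 3.217×10^3 mm⁴
I = 3.217×10^-9 m⁴
At the buckling limit P_cr = P = 1.450×10^5 N
From P_cr = π²EI/(K·L)²:  L = (1/K)·√(π²EI/P_cr) = (1/1)·√(π²×6.92×10^10×3.217×10^-9/1.450×10^5)
L = 0.123 m

L_max ≈ 0.123 m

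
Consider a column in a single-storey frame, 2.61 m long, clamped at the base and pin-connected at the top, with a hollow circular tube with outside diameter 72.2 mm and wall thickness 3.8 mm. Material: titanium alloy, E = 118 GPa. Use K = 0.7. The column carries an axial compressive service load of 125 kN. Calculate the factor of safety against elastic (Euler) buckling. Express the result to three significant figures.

Inner diameter d_i = 72.2 − 2×3.8 = 64.60 mm
I = π(d_o⁴ − d_i⁴)/64 = π(72.2⁴ − 64.60⁴)/64 = 4.790×10^5 mm⁴
I = 4.790×10^5 mm⁴ = 4.790×10^-7 m⁴
Effective length L_e = K·L = 0.7 × 2.61 = 1.827 m
P_cr = π²EI / L_e² = π² × 118×10⁹ × 4.790×10^-7 / 1.827² = 1.671×10^5 N
Factor of safety n = P_cr / P = 167.13 / 125 = 1.34

n ≈ 1.34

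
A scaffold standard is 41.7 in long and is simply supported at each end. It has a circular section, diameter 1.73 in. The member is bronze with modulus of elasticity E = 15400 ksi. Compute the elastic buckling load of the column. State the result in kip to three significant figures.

P_cr ≈ 38.4 kip

I = πd⁴/64 = π×1.73⁴/64 = 0.4397 in⁴
Effective length L_e = K·L = 1 × 41.7 = 41.70 in
P_cr = π²EI / L_e² = π² × 15400×10³ × 0.4397 / 41.70² = 3.843×10^4 lb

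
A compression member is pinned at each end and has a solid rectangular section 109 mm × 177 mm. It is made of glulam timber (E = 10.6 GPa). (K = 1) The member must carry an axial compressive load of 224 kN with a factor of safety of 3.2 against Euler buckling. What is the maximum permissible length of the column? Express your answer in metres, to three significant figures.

L_max ≈ 1.67 m

Buckling occurs about the weak axis: I_min = h·b³/12 with b = 109 mm (the shorter side).
I_min = 177×109³/12 = 1.910×10^7 mm⁴
I = 1.910×10^-5 m⁴
Required critical load P_cr = n·P = 3.2 × 224 = 716.8 kN = 7.168×10^5 N
From P_cr = π²EI/(K·L)²:  L = (1/K)·√(π²EI/P_cr) = (1/1)·√(π²×1.06×10^10×1.910×10^-5/7.168×10^5)
L = 1.67 m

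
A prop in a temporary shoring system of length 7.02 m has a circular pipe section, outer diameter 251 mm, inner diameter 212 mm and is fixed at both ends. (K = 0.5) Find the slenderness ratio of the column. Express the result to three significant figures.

d_o = 251 mm, d_i = 212 mm
I = π(d_o⁴ − d_i⁴)/64 = π(251⁴ − 212.0⁴)/64 = 9.568×10^7 mm⁴
A = 1.418×10^4 mm²;  r_min = √(I/A) = √(9.568×10^7/1.418×10^4) = 82.14 mm
L_e = K·L = 0.5 × 7.02 m = 3.510 m = 3510.0 mm
λ = L_e / r_min = 3510.0 / 82.14 = 42.7

λ ≈ 42.7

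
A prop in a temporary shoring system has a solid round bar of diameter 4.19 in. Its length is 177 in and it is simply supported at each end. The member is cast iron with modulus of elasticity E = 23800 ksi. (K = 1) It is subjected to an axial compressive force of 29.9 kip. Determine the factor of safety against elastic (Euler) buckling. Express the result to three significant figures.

I = πd⁴/64 = π×4.19⁴/64 = 15.13 in⁴
Effective length L_e = K·L = 1 × 177 = 177.0 in
P_cr = π²EI / L_e² = π² × 23800×10³ × 15.13 / 177.0² = 1.134×10^5 lb
Factor of safety n = P_cr / P = 113.44 / 29.9 = 3.79

n ≈ 3.79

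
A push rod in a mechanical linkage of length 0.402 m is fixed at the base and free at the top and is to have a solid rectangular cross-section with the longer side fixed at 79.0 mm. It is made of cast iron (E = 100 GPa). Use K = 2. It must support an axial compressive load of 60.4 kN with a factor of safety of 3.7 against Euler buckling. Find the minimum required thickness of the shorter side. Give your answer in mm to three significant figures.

b ≈ 28.1 mm

Required P_cr = n·P = 3.7 × 60.4 = 223.5 kN
L_e = K·L = 2 × 0.402 = 0.8040 m
Required I = P_cr·L_e²/(π²E) = 2.235×10^5 × 0.8040² / (π² × 1.00×10^11) = 1.464×10^-7 m⁴
I_req = 1.464×10^5 mm⁴
Rectangle, weak axis: I_min = h·b³/12 with h = 79.0 mm fixed  ⇒  b = (12I/h)^(1/3) = 28.1 mm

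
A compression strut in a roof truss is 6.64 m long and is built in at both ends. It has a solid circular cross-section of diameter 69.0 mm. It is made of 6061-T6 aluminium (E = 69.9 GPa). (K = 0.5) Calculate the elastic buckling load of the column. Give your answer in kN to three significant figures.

P_cr ≈ 69.6 kN

I = πd⁴/64 = π×69.0⁴/64 = 1.113×10^6 mm⁴
I = 1.113×10^6 mm⁴ = 1.113×10^-6 m⁴
Effective length L_e = K·L = 0.5 × 6.64 = 3.320 m
P_cr = π²EI / L_e² = π² × 69.9×10⁹ × 1.113×10^-6 / 3.320² = 6.964×10^4 N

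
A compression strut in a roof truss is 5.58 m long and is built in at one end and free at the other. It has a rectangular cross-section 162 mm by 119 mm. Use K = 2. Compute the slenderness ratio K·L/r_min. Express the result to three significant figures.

λ ≈ 325

For a rectangle r_min = b/√12 = 119/√12 = 34.35 mm
L_e = K·L = 2 × 5.58 m = 11.16 m = 11160 mm
λ = L_e / r_min = 11160 / 34.35 = 325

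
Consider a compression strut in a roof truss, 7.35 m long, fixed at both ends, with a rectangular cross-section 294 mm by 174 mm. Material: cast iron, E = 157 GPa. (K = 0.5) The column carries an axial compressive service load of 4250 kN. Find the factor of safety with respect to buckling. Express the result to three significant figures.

n ≈ 3.48

Buckling occurs about the weak axis: I_min = h·b³/12 with b = 174 mm (the shorter side).
I_min = 294×174³/12 = 1.291×10^8 mm⁴
I = 1.291×10^8 mm⁴ = 1.291×10^-4 m⁴
Effective length L_e = K·L = 0.5 × 7.35 = 3.675 m
P_cr = π²EI / L_e² = π² × 157×10⁹ × 1.291×10^-4 / 3.675² = 1.481×10^7 N
Factor of safety n = P_cr / P = 14808 / 4250 = 3.48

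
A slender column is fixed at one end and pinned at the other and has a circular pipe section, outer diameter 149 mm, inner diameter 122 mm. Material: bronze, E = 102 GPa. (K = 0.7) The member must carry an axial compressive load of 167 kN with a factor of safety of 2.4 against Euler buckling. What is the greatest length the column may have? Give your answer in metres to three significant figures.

d_o = 149 mm, d_i = 122 mm
I = π(d_o⁴ − d_i⁴)/64 = π(149⁴ − 122.0⁴)/64 = 1.332×10^7 mm⁴
I = 1.332×10^-5 m⁴
Required critical load P_cr = n·P = 2.4 × 167 = 400.8 kN = 4.008×10^5 N
From P_cr = π²EI/(K·L)²:  L = (1/K)·√(π²EI/P_cr) = (1/0.7)·√(π²×1.02×10^11×1.332×10^-5/4.008×10^5)
L = 8.26 m

L_max ≈ 8.26 m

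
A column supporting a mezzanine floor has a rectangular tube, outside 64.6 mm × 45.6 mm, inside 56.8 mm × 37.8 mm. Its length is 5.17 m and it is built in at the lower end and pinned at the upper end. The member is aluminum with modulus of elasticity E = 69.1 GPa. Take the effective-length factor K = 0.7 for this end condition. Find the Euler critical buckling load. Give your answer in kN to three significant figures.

P_cr ≈ 13.3 kN

Weak-axis I_min = (h_o·b_o³ − h_i·b_i³)/12 with b_o = 45.6, b_i = 37.80 mm (shorter outer/inner sides).
I_min = (64.6×45.6³ − 56.80×37.80³)/12 = 2.548×10^5 mm⁴
I = 2.548×10^5 mm⁴ = 2.548×10^-7 m⁴
Effective length L_e = K·L = 0.7 × 5.17 = 3.619 m
P_cr = π²EI / L_e² = π² × 69.1×10⁹ × 2.548×10^-7 / 3.619² = 1.327×10^4 N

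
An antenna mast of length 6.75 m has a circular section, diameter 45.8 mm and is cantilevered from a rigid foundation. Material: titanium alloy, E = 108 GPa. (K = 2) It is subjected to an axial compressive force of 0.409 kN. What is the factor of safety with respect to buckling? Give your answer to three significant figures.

I = πd⁴/64 = π×45.8⁴/64 = 2.160×10^5 mm⁴
I = 2.160×10^5 mm⁴ = 2.160×10^-7 m⁴
Effective length L_e = K·L = 2 × 6.75 = 13.50 m
P_cr = π²EI / L_e² = π² × 108×10⁹ × 2.160×10^-7 / 13.50² = 1.263×10^3 N
Factor of safety n = P_cr / P = 1.2632 / 0.409 = 3.09

n ≈ 3.09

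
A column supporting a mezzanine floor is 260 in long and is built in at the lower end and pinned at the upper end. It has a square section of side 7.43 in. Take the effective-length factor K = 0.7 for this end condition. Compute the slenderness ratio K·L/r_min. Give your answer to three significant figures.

I = a⁴/12 = 7.43⁴/12 = 254.0 in⁴
A = 55.20 in²;  r_min = √(I/A) = √(254.0/55.20) = 2.145 in
L_e = K·L = 0.7 × 260 = 182.0 in
λ = L_e / r_min = 182.00 / 2.145 = 84.9

λ ≈ 84.9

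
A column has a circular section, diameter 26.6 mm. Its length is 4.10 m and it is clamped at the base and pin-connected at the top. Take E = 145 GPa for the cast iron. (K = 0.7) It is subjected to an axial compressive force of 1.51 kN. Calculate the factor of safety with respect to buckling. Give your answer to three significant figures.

n ≈ 2.83

I = πd⁴/64 = π×26.6⁴/64 = 2.458×10^4 mm⁴
I = 2.458×10^4 mm⁴ = 2.458×10^-8 m⁴
Effective length L_e = K·L = 0.7 × 4.10 = 2.870 m
P_cr = π²EI / L_e² = π² × 145×10⁹ × 2.458×10^-8 / 2.870² = 4.270×10^3 N
Factor of safety n = P_cr / P = 4.2697 / 1.51 = 2.83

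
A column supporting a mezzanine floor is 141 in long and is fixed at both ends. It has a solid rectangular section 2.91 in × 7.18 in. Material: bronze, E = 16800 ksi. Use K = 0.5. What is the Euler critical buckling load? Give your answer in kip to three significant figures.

Buckling occurs about the weak axis: I_min = h·b³/12 with b = 2.91 in (the shorter side).
I_min = 7.18×2.91³/12 = 14.74 in⁴
Effective length L_e = K·L = 0.5 × 141 = 70.50 in
P_cr = π²EI / L_e² = π² × 16800×10³ × 14.74 / 70.50² = 4.919×10^5 lb

P_cr ≈ 492 kip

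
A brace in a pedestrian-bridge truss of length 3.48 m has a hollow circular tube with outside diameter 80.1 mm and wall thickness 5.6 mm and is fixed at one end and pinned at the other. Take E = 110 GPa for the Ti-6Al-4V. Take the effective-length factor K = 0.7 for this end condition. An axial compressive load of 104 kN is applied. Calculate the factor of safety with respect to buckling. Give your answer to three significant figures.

Inner diameter d_i = 80.1 − 2×5.6 = 68.90 mm
I = π(d_o⁴ − d_i⁴)/64 = π(80.1⁴ − 68.90⁴)/64 = 9.145×10^5 mm⁴
I = 9.145×10^5 mm⁴ = 9.145×10^-7 m⁴
Effective length L_e = K·L = 0.7 × 3.48 = 2.436 m
P_cr = π²EI / L_e² = π² × 110×10⁹ × 9.145×10^-7 / 2.436² = 1.673×10^5 N
Factor of safety n = P_cr / P = 167.30 / 104 = 1.61

n ≈ 1.61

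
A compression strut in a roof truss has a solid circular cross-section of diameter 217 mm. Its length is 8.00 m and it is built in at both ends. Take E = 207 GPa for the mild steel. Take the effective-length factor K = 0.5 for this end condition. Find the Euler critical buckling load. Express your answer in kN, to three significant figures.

I = πd⁴/64 = π×217⁴/64 = 1.088×10^8 mm⁴
I = 1.088×10^8 mm⁴ = 1.088×10^-4 m⁴
Effective length L_e = K·L = 0.5 × 8.00 = 4.000 m
P_cr = π²EI / L_e² = π² × 207×10⁹ × 1.088×10^-4 / 4.000² = 1.390×10^7 N

P_cr ≈ 13900 kN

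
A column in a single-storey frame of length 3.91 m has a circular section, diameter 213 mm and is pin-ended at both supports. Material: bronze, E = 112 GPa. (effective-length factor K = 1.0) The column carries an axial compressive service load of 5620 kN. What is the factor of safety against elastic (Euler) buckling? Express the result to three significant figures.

I = πd⁴/64 = π×213⁴/64 = 1.010×10^8 mm⁴
I = 1.010×10^8 mm⁴ = 1.010×10^-4 m⁴
Effective length L_e = K·L = 1 × 3.91 = 3.910 m
P_cr = π²EI / L_e² = π² × 112×10⁹ × 1.010×10^-4 / 3.910² = 7.306×10^6 N
Factor of safety n = P_cr / P = 7305.5 / 5620 = 1.30

n ≈ 1.30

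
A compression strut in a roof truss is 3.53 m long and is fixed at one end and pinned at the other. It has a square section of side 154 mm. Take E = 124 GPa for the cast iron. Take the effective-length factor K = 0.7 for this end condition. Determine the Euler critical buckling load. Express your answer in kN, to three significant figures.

P_cr ≈ 9390 kN

I = a⁴/12 = 154⁴/12 = 4.687×10^7 mm⁴
I = 4.687×10^7 mm⁴ = 4.687×10^-5 m⁴
Effective length L_e = K·L = 0.7 × 3.53 = 2.471 m
P_cr = π²EI / L_e² = π² × 124×10⁹ × 4.687×10^-5 / 2.471² = 9.395×10^6 N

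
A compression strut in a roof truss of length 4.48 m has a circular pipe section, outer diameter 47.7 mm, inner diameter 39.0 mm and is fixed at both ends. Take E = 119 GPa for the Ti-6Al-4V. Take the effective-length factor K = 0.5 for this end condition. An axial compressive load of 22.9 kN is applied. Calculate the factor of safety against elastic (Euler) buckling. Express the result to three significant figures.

d_o = 47.7 mm, d_i = 39.0 mm
I = π(d_o⁴ − d_i⁴)/64 = π(47.7⁴ − 39.00⁴)/64 = 1.406×10^5 mm⁴
I = 1.406×10^5 mm⁴ = 1.406×10^-7 m⁴
Effective length L_e = K·L = 0.5 × 4.48 = 2.240 m
P_cr = π²EI / L_e² = π² × 119×10⁹ × 1.406×10^-7 / 2.240² = 3.290×10^4 N
Factor of safety n = P_cr / P = 32.902 / 22.9 = 1.44

n ≈ 1.44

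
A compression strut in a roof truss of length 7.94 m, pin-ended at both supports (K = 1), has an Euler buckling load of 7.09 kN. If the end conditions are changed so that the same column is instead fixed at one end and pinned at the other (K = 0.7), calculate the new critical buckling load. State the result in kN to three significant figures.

P_cr ≈ 14.5 kN

P_cr ∝ 1/K², so P_cr,new = P_cr,old × (K_old/K_new)² = 7.09 × (1/0.7)²
= 7.09 × 2.041 = 14.5 kN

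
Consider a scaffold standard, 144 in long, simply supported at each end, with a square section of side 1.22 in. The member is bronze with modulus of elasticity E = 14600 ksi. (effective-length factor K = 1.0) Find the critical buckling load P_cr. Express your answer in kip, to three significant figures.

P_cr ≈ 1.28 kip

I = a⁴/12 = 1.22⁴/12 = 0.1846 in⁴
Effective length L_e = K·L = 1 × 144 = 144.0 in
P_cr = π²EI / L_e² = π² × 14600×10³ × 0.1846 / 144.0² = 1.283×10^3 lb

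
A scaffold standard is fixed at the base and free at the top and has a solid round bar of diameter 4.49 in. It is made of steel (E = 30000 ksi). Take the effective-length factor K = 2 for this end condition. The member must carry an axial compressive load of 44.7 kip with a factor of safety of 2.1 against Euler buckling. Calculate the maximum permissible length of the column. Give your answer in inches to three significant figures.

I = πd⁴/64 = π×4.49⁴/64 = 19.95 in⁴
Required critical load P_cr = n·P = 2.1 × 44.7 = 93.87 kip = 9.387×10^4 lb
From P_cr = π²EI/(K·L)²:  L = (1/K)·√(π²EI/P_cr) = (1/2)·√(π²×3.00×10^7×19.95/9.387×10^4)
L = 125 in

L_max ≈ 125 in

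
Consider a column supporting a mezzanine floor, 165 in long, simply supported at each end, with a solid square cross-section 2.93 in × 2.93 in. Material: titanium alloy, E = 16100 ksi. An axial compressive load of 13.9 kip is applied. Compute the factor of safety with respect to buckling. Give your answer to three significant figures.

n ≈ 2.58

I = a⁴/12 = 2.93⁴/12 = 6.142 in⁴
Effective length L_e = K·L = 1 × 165 = 165.0 in
P_cr = π²EI / L_e² = π² × 16100×10³ × 6.142 / 165.0² = 3.585×10^4 lb
Factor of safety n = P_cr / P = 35.847 / 13.9 = 2.58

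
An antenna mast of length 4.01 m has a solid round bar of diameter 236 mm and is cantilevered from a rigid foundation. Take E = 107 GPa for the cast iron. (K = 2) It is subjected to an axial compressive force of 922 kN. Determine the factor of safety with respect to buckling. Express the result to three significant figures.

n ≈ 2.71

I = πd⁴/64 = π×236⁴/64 = 1.523×10^8 mm⁴
I = 1.523×10^8 mm⁴ = 1.523×10^-4 m⁴
Effective length L_e = K·L = 2 × 4.01 = 8.020 m
P_cr = π²EI / L_e² = π² × 107×10⁹ × 1.523×10^-4 / 8.020² = 2.500×10^6 N
Factor of safety n = P_cr / P = 2500.1 / 922 = 2.71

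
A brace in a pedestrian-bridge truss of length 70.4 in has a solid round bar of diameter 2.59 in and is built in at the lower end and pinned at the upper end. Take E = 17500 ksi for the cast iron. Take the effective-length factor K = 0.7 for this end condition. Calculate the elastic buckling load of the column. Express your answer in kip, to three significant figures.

P_cr ≈ 157 kip

I = πd⁴/64 = π×2.59⁴/64 = 2.209 in⁴
Effective length L_e = K·L = 0.7 × 70.4 = 49.28 in
P_cr = π²EI / L_e² = π² × 17500×10³ × 2.209 / 49.28² = 1.571×10^5 lb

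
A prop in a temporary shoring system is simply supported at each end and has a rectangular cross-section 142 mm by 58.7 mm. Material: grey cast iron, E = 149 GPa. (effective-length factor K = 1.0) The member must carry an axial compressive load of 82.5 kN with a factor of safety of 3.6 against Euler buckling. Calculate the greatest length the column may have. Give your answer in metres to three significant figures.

L_max ≈ 3.44 m

Buckling occurs about the weak axis: I_min = h·b³/12 with b = 58.7 mm (the shorter side).
I_min = 142×58.7³/12 = 2.393×10^6 mm⁴
I = 2.393×10^-6 m⁴
Required critical load P_cr = n·P = 3.6 × 82.5 = 297.0 kN = 2.970×10^5 N
From P_cr = π²EI/(K·L)²:  L = (1/K)·√(π²EI/P_cr) = (1/1)·√(π²×1.49×10^11×2.393×10^-6/2.970×10^5)
L = 3.44 m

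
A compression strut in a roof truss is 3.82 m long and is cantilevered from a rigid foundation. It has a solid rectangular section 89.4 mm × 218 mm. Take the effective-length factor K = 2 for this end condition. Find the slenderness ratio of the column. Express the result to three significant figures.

For a rectangle r_min = b/√12 = 89.4/√12 = 25.81 mm
L_e = K·L = 2 × 3.82 m = 7.640 m = 7640.0 mm
λ = L_e / r_min = 7640.0 / 25.81 = 296

λ ≈ 296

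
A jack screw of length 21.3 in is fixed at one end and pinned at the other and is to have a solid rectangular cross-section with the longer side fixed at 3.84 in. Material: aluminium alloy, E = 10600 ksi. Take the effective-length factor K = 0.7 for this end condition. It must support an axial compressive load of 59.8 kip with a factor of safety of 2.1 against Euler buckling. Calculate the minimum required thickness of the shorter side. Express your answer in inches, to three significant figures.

b ≈ 0.941 in

Required P_cr = n·P = 2.1 × 59.8 = 125.6 kip
L_e = K·L = 0.7 × 21.3 = 14.91 in
Required I = P_cr·L_e²/(π²E) = 1.256×10^5 × 14.91² / (π² × 1.06×10^7) = 0.2669 in⁴
Rectangle, weak axis: I_min = h·b³/12 with h = 3.84 in fixed  ⇒  b = (12I/h)^(1/3) = 0.941 in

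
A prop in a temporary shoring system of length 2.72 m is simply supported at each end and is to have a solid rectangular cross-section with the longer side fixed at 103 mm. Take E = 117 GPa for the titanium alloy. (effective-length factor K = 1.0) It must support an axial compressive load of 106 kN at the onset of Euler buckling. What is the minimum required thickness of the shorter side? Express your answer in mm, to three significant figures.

L_e = K·L = 1 × 2.72 = 2.720 m
Required I = P_cr·L_e²/(π²E) = 1.060×10^5 × 2.720² / (π² × 1.17×10^11) = 6.791×10^-7 m⁴
I_req = 6.791×10^5 mm⁴
Rectangle, weak axis: I_min = h·b³/12 with h = 103 mm fixed  ⇒  b = (12I/h)^(1/3) = 42.9 mm

b ≈ 42.9 mm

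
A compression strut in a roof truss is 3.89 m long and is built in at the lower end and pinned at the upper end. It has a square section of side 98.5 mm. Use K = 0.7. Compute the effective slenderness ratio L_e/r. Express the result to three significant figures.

λ ≈ 95.8

For a square r = a/√12 = 98.5/√12 = 28.43 mm
L_e = K·L = 0.7 × 3.89 m = 2.723 m = 2723.0 mm
λ = L_e / r_min = 2723.0 / 28.43 = 95.8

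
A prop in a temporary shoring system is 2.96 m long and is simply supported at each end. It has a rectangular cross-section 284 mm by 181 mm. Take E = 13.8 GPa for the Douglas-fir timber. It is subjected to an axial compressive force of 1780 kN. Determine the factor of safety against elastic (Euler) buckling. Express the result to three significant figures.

n ≈ 1.23

Buckling occurs about the weak axis: I_min = h·b³/12 with b = 181 mm (the shorter side).
I_min = 284×181³/12 = 1.403×10^8 mm⁴
I = 1.403×10^8 mm⁴ = 1.403×10^-4 m⁴
Effective length L_e = K·L = 1 × 2.96 = 2.960 m
P_cr = π²EI / L_e² = π² × 13.8×10⁹ × 1.403×10^-4 / 2.960² = 2.182×10^6 N
Factor of safety n = P_cr / P = 2181.6 / 1780 = 1.23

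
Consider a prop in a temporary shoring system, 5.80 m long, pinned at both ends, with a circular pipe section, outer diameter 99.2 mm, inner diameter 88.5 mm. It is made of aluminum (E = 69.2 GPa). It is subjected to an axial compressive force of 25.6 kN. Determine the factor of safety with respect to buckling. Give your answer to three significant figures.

d_o = 99.2 mm, d_i = 88.5 mm
I = π(d_o⁴ − d_i⁴)/64 = π(99.2⁴ − 88.50⁴)/64 = 1.742×10^6 mm⁴
I = 1.742×10^6 mm⁴ = 1.742×10^-6 m⁴
Effective length L_e = K·L = 1 × 5.80 = 5.800 m
P_cr = π²EI / L_e² = π² × 69.2×10⁹ × 1.742×10^-6 / 5.800² = 3.537×10^4 N
Factor of safety n = P_cr / P = 35.373 / 25.6 = 1.38

n ≈ 1.38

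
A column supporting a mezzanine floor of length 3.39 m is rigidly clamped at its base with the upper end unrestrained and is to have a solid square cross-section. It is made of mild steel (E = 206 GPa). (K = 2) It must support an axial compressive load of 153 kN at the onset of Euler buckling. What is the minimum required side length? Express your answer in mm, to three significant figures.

a ≈ 80.3 mm

L_e = K·L = 2 × 3.39 = 6.780 m
Required I = P_cr·L_e²/(π²E) = 1.530×10^5 × 6.780² / (π² × 2.06×10^11) = 3.459×10^-6 m⁴
I_req = 3.459×10^6 mm⁴
Solid square: I = a⁴/12  ⇒  a = (12I)^(1/4) = (12×3.459×10^6)^(1/4) = 80.3 mm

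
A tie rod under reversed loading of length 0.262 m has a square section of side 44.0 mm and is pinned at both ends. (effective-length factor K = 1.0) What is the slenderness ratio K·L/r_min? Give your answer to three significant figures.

I = a⁴/12 = 44.0⁴/12 = 3.123×10^5 mm⁴
A = 1.936×10^3 mm²;  r_min = √(I/A) = √(3.123×10^5/1.936×10^3) = 12.70 mm
L_e = K·L = 1 × 0.262 m = 0.2620 m = 262.00 mm
λ = L_e / r_min = 262.00 / 12.70 = 20.6

λ ≈ 20.6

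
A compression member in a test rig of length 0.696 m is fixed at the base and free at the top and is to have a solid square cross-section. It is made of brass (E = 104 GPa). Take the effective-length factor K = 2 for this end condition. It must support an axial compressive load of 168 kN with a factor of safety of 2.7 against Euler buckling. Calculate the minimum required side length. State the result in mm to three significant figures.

Required P_cr = n·P = 2.7 × 168 = 453.6 kN
L_e = K·L = 2 × 0.696 = 1.392 m
Required I = P_cr·L_e²/(π²E) = 4.536×10^5 × 1.392² / (π² × 1.04×10^11) = 8.563×10^-7 m⁴
I_req = 8.563×10^5 mm⁴
Solid square: I = a⁴/12  ⇒  a = (12I)^(1/4) = (12×8.563×10^5)^(1/4) = 56.6 mm

a ≈ 56.6 mm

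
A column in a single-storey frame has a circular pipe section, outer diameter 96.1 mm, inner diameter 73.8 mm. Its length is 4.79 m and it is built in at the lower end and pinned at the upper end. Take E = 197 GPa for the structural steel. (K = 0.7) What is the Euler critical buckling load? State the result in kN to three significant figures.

d_o = 96.1 mm, d_i = 73.8 mm
I = π(d_o⁴ − d_i⁴)/64 = π(96.1⁴ − 73.80⁴)/64 = 2.731×10^6 mm⁴
I = 2.731×10^6 mm⁴ = 2.731×10^-6 m⁴
Effective length L_e = K·L = 0.7 × 4.79 = 3.353 m
P_cr = π²EI / L_e² = π² × 197×10⁹ × 2.731×10^-6 / 3.353² = 4.722×10^5 N

P_cr ≈ 472 kN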